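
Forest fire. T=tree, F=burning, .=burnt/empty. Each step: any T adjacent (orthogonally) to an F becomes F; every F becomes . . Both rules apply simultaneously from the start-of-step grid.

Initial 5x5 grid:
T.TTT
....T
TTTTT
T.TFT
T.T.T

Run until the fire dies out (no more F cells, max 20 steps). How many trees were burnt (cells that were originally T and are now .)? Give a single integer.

Answer: 15

Derivation:
Step 1: +3 fires, +1 burnt (F count now 3)
Step 2: +4 fires, +3 burnt (F count now 4)
Step 3: +2 fires, +4 burnt (F count now 2)
Step 4: +2 fires, +2 burnt (F count now 2)
Step 5: +2 fires, +2 burnt (F count now 2)
Step 6: +2 fires, +2 burnt (F count now 2)
Step 7: +0 fires, +2 burnt (F count now 0)
Fire out after step 7
Initially T: 16, now '.': 24
Total burnt (originally-T cells now '.'): 15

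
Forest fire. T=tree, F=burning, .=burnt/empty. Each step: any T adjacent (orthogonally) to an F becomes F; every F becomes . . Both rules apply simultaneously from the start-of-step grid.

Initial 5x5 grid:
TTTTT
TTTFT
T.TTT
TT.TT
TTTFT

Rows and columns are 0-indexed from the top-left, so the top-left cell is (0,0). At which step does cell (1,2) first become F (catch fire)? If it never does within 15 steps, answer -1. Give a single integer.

Step 1: cell (1,2)='F' (+7 fires, +2 burnt)
  -> target ignites at step 1
Step 2: cell (1,2)='.' (+7 fires, +7 burnt)
Step 3: cell (1,2)='.' (+4 fires, +7 burnt)
Step 4: cell (1,2)='.' (+3 fires, +4 burnt)
Step 5: cell (1,2)='.' (+0 fires, +3 burnt)
  fire out at step 5

1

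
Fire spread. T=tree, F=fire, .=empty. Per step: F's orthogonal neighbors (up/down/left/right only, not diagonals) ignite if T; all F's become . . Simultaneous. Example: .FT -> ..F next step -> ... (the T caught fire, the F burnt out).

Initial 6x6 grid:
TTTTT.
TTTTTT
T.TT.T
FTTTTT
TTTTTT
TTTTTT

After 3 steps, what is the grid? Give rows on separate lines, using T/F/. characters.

Step 1: 3 trees catch fire, 1 burn out
  TTTTT.
  TTTTTT
  F.TT.T
  .FTTTT
  FTTTTT
  TTTTTT
Step 2: 4 trees catch fire, 3 burn out
  TTTTT.
  FTTTTT
  ..TT.T
  ..FTTT
  .FTTTT
  FTTTTT
Step 3: 6 trees catch fire, 4 burn out
  FTTTT.
  .FTTTT
  ..FT.T
  ...FTT
  ..FTTT
  .FTTTT

FTTTT.
.FTTTT
..FT.T
...FTT
..FTTT
.FTTTT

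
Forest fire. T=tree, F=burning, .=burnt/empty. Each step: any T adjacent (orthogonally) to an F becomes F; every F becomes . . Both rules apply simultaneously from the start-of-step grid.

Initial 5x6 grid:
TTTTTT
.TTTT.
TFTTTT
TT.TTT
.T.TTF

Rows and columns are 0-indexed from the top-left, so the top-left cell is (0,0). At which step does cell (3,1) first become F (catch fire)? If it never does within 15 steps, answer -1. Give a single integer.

Step 1: cell (3,1)='F' (+6 fires, +2 burnt)
  -> target ignites at step 1
Step 2: cell (3,1)='.' (+8 fires, +6 burnt)
Step 3: cell (3,1)='.' (+5 fires, +8 burnt)
Step 4: cell (3,1)='.' (+2 fires, +5 burnt)
Step 5: cell (3,1)='.' (+1 fires, +2 burnt)
Step 6: cell (3,1)='.' (+1 fires, +1 burnt)
Step 7: cell (3,1)='.' (+0 fires, +1 burnt)
  fire out at step 7

1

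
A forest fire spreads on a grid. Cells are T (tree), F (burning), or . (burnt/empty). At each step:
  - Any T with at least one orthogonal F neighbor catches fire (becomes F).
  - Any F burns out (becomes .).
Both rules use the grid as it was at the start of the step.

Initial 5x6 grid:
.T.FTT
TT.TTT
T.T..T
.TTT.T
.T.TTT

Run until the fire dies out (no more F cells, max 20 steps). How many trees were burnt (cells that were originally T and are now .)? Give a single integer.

Answer: 15

Derivation:
Step 1: +2 fires, +1 burnt (F count now 2)
Step 2: +2 fires, +2 burnt (F count now 2)
Step 3: +1 fires, +2 burnt (F count now 1)
Step 4: +1 fires, +1 burnt (F count now 1)
Step 5: +1 fires, +1 burnt (F count now 1)
Step 6: +1 fires, +1 burnt (F count now 1)
Step 7: +1 fires, +1 burnt (F count now 1)
Step 8: +1 fires, +1 burnt (F count now 1)
Step 9: +1 fires, +1 burnt (F count now 1)
Step 10: +1 fires, +1 burnt (F count now 1)
Step 11: +2 fires, +1 burnt (F count now 2)
Step 12: +1 fires, +2 burnt (F count now 1)
Step 13: +0 fires, +1 burnt (F count now 0)
Fire out after step 13
Initially T: 19, now '.': 26
Total burnt (originally-T cells now '.'): 15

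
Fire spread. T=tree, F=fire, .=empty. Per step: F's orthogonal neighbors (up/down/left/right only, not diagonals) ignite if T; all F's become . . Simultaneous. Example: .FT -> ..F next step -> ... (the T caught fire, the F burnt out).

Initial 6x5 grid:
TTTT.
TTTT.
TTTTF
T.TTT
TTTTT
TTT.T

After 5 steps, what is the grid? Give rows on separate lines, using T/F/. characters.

Step 1: 2 trees catch fire, 1 burn out
  TTTT.
  TTTT.
  TTTF.
  T.TTF
  TTTTT
  TTT.T
Step 2: 4 trees catch fire, 2 burn out
  TTTT.
  TTTF.
  TTF..
  T.TF.
  TTTTF
  TTT.T
Step 3: 6 trees catch fire, 4 burn out
  TTTF.
  TTF..
  TF...
  T.F..
  TTTF.
  TTT.F
Step 4: 4 trees catch fire, 6 burn out
  TTF..
  TF...
  F....
  T....
  TTF..
  TTT..
Step 5: 5 trees catch fire, 4 burn out
  TF...
  F....
  .....
  F....
  TF...
  TTF..

TF...
F....
.....
F....
TF...
TTF..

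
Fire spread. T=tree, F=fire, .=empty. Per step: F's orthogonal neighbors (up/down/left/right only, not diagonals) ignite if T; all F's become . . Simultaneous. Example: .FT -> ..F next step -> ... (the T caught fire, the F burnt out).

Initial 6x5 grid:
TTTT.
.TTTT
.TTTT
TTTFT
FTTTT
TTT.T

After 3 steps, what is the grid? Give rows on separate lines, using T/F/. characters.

Step 1: 7 trees catch fire, 2 burn out
  TTTT.
  .TTTT
  .TTFT
  FTF.F
  .FTFT
  FTT.T
Step 2: 7 trees catch fire, 7 burn out
  TTTT.
  .TTFT
  .TF.F
  .F...
  ..F.F
  .FT.T
Step 3: 6 trees catch fire, 7 burn out
  TTTF.
  .TF.F
  .F...
  .....
  .....
  ..F.F

TTTF.
.TF.F
.F...
.....
.....
..F.F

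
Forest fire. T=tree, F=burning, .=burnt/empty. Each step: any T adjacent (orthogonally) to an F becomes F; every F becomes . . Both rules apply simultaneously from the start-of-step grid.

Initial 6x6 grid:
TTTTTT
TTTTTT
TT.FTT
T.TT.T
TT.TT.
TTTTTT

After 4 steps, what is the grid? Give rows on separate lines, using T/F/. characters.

Step 1: 3 trees catch fire, 1 burn out
  TTTTTT
  TTTFTT
  TT..FT
  T.TF.T
  TT.TT.
  TTTTTT
Step 2: 6 trees catch fire, 3 burn out
  TTTFTT
  TTF.FT
  TT...F
  T.F..T
  TT.FT.
  TTTTTT
Step 3: 7 trees catch fire, 6 burn out
  TTF.FT
  TF...F
  TT....
  T....F
  TT..F.
  TTTFTT
Step 4: 6 trees catch fire, 7 burn out
  TF...F
  F.....
  TF....
  T.....
  TT....
  TTF.FT

TF...F
F.....
TF....
T.....
TT....
TTF.FT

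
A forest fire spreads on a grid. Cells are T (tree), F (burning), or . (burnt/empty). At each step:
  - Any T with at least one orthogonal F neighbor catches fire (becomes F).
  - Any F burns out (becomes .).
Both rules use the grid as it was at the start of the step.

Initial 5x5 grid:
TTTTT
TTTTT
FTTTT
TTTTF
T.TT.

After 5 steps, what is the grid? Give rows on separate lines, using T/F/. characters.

Step 1: 5 trees catch fire, 2 burn out
  TTTTT
  FTTTT
  .FTTF
  FTTF.
  T.TT.
Step 2: 9 trees catch fire, 5 burn out
  FTTTT
  .FTTF
  ..FF.
  .FF..
  F.TF.
Step 3: 5 trees catch fire, 9 burn out
  .FTTF
  ..FF.
  .....
  .....
  ..F..
Step 4: 2 trees catch fire, 5 burn out
  ..FF.
  .....
  .....
  .....
  .....
Step 5: 0 trees catch fire, 2 burn out
  .....
  .....
  .....
  .....
  .....

.....
.....
.....
.....
.....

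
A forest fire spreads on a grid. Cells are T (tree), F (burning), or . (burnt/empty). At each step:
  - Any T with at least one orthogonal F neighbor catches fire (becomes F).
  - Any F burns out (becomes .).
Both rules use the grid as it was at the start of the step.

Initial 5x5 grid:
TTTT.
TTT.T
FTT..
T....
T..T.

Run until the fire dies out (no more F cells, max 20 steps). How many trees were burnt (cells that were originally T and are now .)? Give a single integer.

Step 1: +3 fires, +1 burnt (F count now 3)
Step 2: +4 fires, +3 burnt (F count now 4)
Step 3: +2 fires, +4 burnt (F count now 2)
Step 4: +1 fires, +2 burnt (F count now 1)
Step 5: +1 fires, +1 burnt (F count now 1)
Step 6: +0 fires, +1 burnt (F count now 0)
Fire out after step 6
Initially T: 13, now '.': 23
Total burnt (originally-T cells now '.'): 11

Answer: 11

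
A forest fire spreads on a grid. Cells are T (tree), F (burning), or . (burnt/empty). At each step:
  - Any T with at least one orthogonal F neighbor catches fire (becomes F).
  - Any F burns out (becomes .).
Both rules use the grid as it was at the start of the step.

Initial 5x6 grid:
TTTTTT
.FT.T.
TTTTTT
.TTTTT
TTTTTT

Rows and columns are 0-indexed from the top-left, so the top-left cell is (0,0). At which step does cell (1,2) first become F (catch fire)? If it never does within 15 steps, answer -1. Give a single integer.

Step 1: cell (1,2)='F' (+3 fires, +1 burnt)
  -> target ignites at step 1
Step 2: cell (1,2)='.' (+5 fires, +3 burnt)
Step 3: cell (1,2)='.' (+4 fires, +5 burnt)
Step 4: cell (1,2)='.' (+5 fires, +4 burnt)
Step 5: cell (1,2)='.' (+5 fires, +5 burnt)
Step 6: cell (1,2)='.' (+2 fires, +5 burnt)
Step 7: cell (1,2)='.' (+1 fires, +2 burnt)
Step 8: cell (1,2)='.' (+0 fires, +1 burnt)
  fire out at step 8

1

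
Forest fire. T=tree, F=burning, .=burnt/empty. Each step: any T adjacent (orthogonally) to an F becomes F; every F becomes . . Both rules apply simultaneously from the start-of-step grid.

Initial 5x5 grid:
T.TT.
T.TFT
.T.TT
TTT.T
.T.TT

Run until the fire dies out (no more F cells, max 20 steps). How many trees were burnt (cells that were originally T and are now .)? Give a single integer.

Answer: 9

Derivation:
Step 1: +4 fires, +1 burnt (F count now 4)
Step 2: +2 fires, +4 burnt (F count now 2)
Step 3: +1 fires, +2 burnt (F count now 1)
Step 4: +1 fires, +1 burnt (F count now 1)
Step 5: +1 fires, +1 burnt (F count now 1)
Step 6: +0 fires, +1 burnt (F count now 0)
Fire out after step 6
Initially T: 16, now '.': 18
Total burnt (originally-T cells now '.'): 9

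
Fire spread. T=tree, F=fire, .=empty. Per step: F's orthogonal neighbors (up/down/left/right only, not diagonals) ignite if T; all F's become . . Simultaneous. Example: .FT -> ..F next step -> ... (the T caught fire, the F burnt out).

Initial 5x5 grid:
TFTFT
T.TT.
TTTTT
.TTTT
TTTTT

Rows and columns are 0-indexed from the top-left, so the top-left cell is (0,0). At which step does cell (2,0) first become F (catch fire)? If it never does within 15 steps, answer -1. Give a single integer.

Step 1: cell (2,0)='T' (+4 fires, +2 burnt)
Step 2: cell (2,0)='T' (+3 fires, +4 burnt)
Step 3: cell (2,0)='F' (+4 fires, +3 burnt)
  -> target ignites at step 3
Step 4: cell (2,0)='.' (+4 fires, +4 burnt)
Step 5: cell (2,0)='.' (+3 fires, +4 burnt)
Step 6: cell (2,0)='.' (+1 fires, +3 burnt)
Step 7: cell (2,0)='.' (+1 fires, +1 burnt)
Step 8: cell (2,0)='.' (+0 fires, +1 burnt)
  fire out at step 8

3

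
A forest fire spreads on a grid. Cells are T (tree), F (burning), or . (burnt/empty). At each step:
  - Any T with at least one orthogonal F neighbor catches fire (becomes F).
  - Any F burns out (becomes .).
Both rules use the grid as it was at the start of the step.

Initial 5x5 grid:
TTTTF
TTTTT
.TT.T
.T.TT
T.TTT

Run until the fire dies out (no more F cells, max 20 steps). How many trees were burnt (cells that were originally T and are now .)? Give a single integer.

Step 1: +2 fires, +1 burnt (F count now 2)
Step 2: +3 fires, +2 burnt (F count now 3)
Step 3: +3 fires, +3 burnt (F count now 3)
Step 4: +5 fires, +3 burnt (F count now 5)
Step 5: +3 fires, +5 burnt (F count now 3)
Step 6: +2 fires, +3 burnt (F count now 2)
Step 7: +0 fires, +2 burnt (F count now 0)
Fire out after step 7
Initially T: 19, now '.': 24
Total burnt (originally-T cells now '.'): 18

Answer: 18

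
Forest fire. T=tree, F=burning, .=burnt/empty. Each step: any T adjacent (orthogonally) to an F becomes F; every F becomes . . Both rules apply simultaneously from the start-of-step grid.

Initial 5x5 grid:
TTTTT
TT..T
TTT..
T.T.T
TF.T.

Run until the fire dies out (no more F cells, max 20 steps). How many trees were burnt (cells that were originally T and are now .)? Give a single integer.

Step 1: +1 fires, +1 burnt (F count now 1)
Step 2: +1 fires, +1 burnt (F count now 1)
Step 3: +1 fires, +1 burnt (F count now 1)
Step 4: +2 fires, +1 burnt (F count now 2)
Step 5: +3 fires, +2 burnt (F count now 3)
Step 6: +2 fires, +3 burnt (F count now 2)
Step 7: +1 fires, +2 burnt (F count now 1)
Step 8: +1 fires, +1 burnt (F count now 1)
Step 9: +1 fires, +1 burnt (F count now 1)
Step 10: +1 fires, +1 burnt (F count now 1)
Step 11: +0 fires, +1 burnt (F count now 0)
Fire out after step 11
Initially T: 16, now '.': 23
Total burnt (originally-T cells now '.'): 14

Answer: 14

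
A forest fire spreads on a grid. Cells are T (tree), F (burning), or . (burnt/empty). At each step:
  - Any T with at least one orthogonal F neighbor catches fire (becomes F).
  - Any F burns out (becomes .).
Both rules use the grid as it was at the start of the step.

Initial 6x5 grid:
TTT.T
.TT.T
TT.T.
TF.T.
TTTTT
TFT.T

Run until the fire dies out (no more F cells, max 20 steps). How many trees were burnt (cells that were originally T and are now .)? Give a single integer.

Step 1: +5 fires, +2 burnt (F count now 5)
Step 2: +4 fires, +5 burnt (F count now 4)
Step 3: +3 fires, +4 burnt (F count now 3)
Step 4: +4 fires, +3 burnt (F count now 4)
Step 5: +2 fires, +4 burnt (F count now 2)
Step 6: +0 fires, +2 burnt (F count now 0)
Fire out after step 6
Initially T: 20, now '.': 28
Total burnt (originally-T cells now '.'): 18

Answer: 18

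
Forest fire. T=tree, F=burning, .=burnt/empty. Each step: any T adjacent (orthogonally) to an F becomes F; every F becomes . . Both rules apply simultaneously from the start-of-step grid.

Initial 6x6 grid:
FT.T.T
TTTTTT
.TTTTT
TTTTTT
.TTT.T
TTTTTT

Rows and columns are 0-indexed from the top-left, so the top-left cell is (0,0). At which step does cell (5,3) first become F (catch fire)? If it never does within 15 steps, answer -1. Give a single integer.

Step 1: cell (5,3)='T' (+2 fires, +1 burnt)
Step 2: cell (5,3)='T' (+1 fires, +2 burnt)
Step 3: cell (5,3)='T' (+2 fires, +1 burnt)
Step 4: cell (5,3)='T' (+3 fires, +2 burnt)
Step 5: cell (5,3)='T' (+6 fires, +3 burnt)
Step 6: cell (5,3)='T' (+5 fires, +6 burnt)
Step 7: cell (5,3)='T' (+6 fires, +5 burnt)
Step 8: cell (5,3)='F' (+2 fires, +6 burnt)
  -> target ignites at step 8
Step 9: cell (5,3)='.' (+2 fires, +2 burnt)
Step 10: cell (5,3)='.' (+1 fires, +2 burnt)
Step 11: cell (5,3)='.' (+0 fires, +1 burnt)
  fire out at step 11

8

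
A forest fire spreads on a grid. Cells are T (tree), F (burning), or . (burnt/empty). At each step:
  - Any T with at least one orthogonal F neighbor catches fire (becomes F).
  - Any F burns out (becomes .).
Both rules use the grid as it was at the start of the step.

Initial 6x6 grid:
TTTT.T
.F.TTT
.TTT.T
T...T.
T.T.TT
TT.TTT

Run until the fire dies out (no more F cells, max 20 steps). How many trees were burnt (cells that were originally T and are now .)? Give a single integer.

Step 1: +2 fires, +1 burnt (F count now 2)
Step 2: +3 fires, +2 burnt (F count now 3)
Step 3: +2 fires, +3 burnt (F count now 2)
Step 4: +1 fires, +2 burnt (F count now 1)
Step 5: +1 fires, +1 burnt (F count now 1)
Step 6: +1 fires, +1 burnt (F count now 1)
Step 7: +2 fires, +1 burnt (F count now 2)
Step 8: +0 fires, +2 burnt (F count now 0)
Fire out after step 8
Initially T: 23, now '.': 25
Total burnt (originally-T cells now '.'): 12

Answer: 12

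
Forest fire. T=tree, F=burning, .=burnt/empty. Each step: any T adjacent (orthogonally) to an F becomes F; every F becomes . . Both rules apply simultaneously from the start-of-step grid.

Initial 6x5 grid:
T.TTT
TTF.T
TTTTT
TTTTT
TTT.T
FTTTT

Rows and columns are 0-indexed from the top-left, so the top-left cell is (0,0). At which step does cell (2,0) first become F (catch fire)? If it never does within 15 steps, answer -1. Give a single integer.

Step 1: cell (2,0)='T' (+5 fires, +2 burnt)
Step 2: cell (2,0)='T' (+8 fires, +5 burnt)
Step 3: cell (2,0)='F' (+8 fires, +8 burnt)
  -> target ignites at step 3
Step 4: cell (2,0)='.' (+3 fires, +8 burnt)
Step 5: cell (2,0)='.' (+1 fires, +3 burnt)
Step 6: cell (2,0)='.' (+0 fires, +1 burnt)
  fire out at step 6

3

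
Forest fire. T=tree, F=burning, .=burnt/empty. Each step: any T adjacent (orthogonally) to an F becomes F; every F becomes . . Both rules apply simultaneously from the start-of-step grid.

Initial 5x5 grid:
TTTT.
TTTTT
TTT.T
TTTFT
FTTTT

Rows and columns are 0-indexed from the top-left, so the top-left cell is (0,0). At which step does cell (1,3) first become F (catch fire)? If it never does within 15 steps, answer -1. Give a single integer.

Step 1: cell (1,3)='T' (+5 fires, +2 burnt)
Step 2: cell (1,3)='T' (+6 fires, +5 burnt)
Step 3: cell (1,3)='T' (+4 fires, +6 burnt)
Step 4: cell (1,3)='F' (+4 fires, +4 burnt)
  -> target ignites at step 4
Step 5: cell (1,3)='.' (+2 fires, +4 burnt)
Step 6: cell (1,3)='.' (+0 fires, +2 burnt)
  fire out at step 6

4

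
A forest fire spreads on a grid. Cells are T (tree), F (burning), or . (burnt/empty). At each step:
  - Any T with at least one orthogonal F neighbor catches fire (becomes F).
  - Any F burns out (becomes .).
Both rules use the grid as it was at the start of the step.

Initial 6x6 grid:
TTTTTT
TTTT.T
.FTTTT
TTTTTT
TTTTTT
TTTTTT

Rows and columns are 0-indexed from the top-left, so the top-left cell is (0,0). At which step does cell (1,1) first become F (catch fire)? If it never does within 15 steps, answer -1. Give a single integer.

Step 1: cell (1,1)='F' (+3 fires, +1 burnt)
  -> target ignites at step 1
Step 2: cell (1,1)='.' (+7 fires, +3 burnt)
Step 3: cell (1,1)='.' (+8 fires, +7 burnt)
Step 4: cell (1,1)='.' (+6 fires, +8 burnt)
Step 5: cell (1,1)='.' (+5 fires, +6 burnt)
Step 6: cell (1,1)='.' (+3 fires, +5 burnt)
Step 7: cell (1,1)='.' (+1 fires, +3 burnt)
Step 8: cell (1,1)='.' (+0 fires, +1 burnt)
  fire out at step 8

1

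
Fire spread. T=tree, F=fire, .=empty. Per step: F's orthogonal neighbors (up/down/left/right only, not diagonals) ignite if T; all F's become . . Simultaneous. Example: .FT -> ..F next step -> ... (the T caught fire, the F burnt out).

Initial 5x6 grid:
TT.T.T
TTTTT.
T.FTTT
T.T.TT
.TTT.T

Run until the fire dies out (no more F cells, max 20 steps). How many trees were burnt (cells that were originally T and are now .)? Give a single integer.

Answer: 20

Derivation:
Step 1: +3 fires, +1 burnt (F count now 3)
Step 2: +4 fires, +3 burnt (F count now 4)
Step 3: +8 fires, +4 burnt (F count now 8)
Step 4: +3 fires, +8 burnt (F count now 3)
Step 5: +2 fires, +3 burnt (F count now 2)
Step 6: +0 fires, +2 burnt (F count now 0)
Fire out after step 6
Initially T: 21, now '.': 29
Total burnt (originally-T cells now '.'): 20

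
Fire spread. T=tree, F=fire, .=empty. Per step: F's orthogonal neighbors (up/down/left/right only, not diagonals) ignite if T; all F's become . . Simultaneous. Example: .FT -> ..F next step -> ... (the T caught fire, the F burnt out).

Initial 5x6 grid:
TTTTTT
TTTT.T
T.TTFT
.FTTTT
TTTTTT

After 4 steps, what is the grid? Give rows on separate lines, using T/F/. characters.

Step 1: 5 trees catch fire, 2 burn out
  TTTTTT
  TTTT.T
  T.TF.F
  ..FTFT
  TFTTTT
Step 2: 8 trees catch fire, 5 burn out
  TTTTTT
  TTTF.F
  T.F...
  ...F.F
  F.FTFT
Step 3: 5 trees catch fire, 8 burn out
  TTTFTF
  TTF...
  T.....
  ......
  ...F.F
Step 4: 3 trees catch fire, 5 burn out
  TTF.F.
  TF....
  T.....
  ......
  ......

TTF.F.
TF....
T.....
......
......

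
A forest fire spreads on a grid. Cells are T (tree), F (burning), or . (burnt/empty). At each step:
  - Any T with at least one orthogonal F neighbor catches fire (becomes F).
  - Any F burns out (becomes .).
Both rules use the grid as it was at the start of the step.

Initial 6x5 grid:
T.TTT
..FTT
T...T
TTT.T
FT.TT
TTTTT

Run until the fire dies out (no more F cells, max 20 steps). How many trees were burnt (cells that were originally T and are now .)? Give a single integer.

Answer: 19

Derivation:
Step 1: +5 fires, +2 burnt (F count now 5)
Step 2: +5 fires, +5 burnt (F count now 5)
Step 3: +4 fires, +5 burnt (F count now 4)
Step 4: +2 fires, +4 burnt (F count now 2)
Step 5: +3 fires, +2 burnt (F count now 3)
Step 6: +0 fires, +3 burnt (F count now 0)
Fire out after step 6
Initially T: 20, now '.': 29
Total burnt (originally-T cells now '.'): 19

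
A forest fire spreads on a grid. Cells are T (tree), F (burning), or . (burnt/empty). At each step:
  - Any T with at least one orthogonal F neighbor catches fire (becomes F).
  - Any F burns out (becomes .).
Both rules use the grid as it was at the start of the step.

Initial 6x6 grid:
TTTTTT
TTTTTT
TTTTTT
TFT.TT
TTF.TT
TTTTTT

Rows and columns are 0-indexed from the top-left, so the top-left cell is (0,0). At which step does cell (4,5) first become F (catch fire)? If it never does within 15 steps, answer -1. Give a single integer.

Step 1: cell (4,5)='T' (+5 fires, +2 burnt)
Step 2: cell (4,5)='T' (+6 fires, +5 burnt)
Step 3: cell (4,5)='T' (+6 fires, +6 burnt)
Step 4: cell (4,5)='T' (+6 fires, +6 burnt)
Step 5: cell (4,5)='F' (+5 fires, +6 burnt)
  -> target ignites at step 5
Step 6: cell (4,5)='.' (+3 fires, +5 burnt)
Step 7: cell (4,5)='.' (+1 fires, +3 burnt)
Step 8: cell (4,5)='.' (+0 fires, +1 burnt)
  fire out at step 8

5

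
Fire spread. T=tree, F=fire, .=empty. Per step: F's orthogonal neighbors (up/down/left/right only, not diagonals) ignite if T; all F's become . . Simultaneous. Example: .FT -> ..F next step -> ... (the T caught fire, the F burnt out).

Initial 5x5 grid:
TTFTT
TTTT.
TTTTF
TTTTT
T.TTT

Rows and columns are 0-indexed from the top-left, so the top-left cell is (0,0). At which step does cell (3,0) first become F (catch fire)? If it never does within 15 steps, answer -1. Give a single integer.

Step 1: cell (3,0)='T' (+5 fires, +2 burnt)
Step 2: cell (3,0)='T' (+7 fires, +5 burnt)
Step 3: cell (3,0)='T' (+4 fires, +7 burnt)
Step 4: cell (3,0)='T' (+3 fires, +4 burnt)
Step 5: cell (3,0)='F' (+1 fires, +3 burnt)
  -> target ignites at step 5
Step 6: cell (3,0)='.' (+1 fires, +1 burnt)
Step 7: cell (3,0)='.' (+0 fires, +1 burnt)
  fire out at step 7

5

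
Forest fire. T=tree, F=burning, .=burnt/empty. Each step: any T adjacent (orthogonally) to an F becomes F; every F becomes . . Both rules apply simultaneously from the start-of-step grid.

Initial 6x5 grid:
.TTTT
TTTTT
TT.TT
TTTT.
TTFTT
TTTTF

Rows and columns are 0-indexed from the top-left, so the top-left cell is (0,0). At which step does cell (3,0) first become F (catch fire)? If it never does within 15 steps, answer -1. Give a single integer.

Step 1: cell (3,0)='T' (+6 fires, +2 burnt)
Step 2: cell (3,0)='T' (+4 fires, +6 burnt)
Step 3: cell (3,0)='F' (+4 fires, +4 burnt)
  -> target ignites at step 3
Step 4: cell (3,0)='.' (+4 fires, +4 burnt)
Step 5: cell (3,0)='.' (+5 fires, +4 burnt)
Step 6: cell (3,0)='.' (+2 fires, +5 burnt)
Step 7: cell (3,0)='.' (+0 fires, +2 burnt)
  fire out at step 7

3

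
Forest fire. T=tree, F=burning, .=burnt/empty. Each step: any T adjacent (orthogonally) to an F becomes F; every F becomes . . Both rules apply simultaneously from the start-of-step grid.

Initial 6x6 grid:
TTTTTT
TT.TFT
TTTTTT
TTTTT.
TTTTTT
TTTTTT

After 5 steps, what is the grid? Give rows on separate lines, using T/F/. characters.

Step 1: 4 trees catch fire, 1 burn out
  TTTTFT
  TT.F.F
  TTTTFT
  TTTTT.
  TTTTTT
  TTTTTT
Step 2: 5 trees catch fire, 4 burn out
  TTTF.F
  TT....
  TTTF.F
  TTTTF.
  TTTTTT
  TTTTTT
Step 3: 4 trees catch fire, 5 burn out
  TTF...
  TT....
  TTF...
  TTTF..
  TTTTFT
  TTTTTT
Step 4: 6 trees catch fire, 4 burn out
  TF....
  TT....
  TF....
  TTF...
  TTTF.F
  TTTTFT
Step 5: 7 trees catch fire, 6 burn out
  F.....
  TF....
  F.....
  TF....
  TTF...
  TTTF.F

F.....
TF....
F.....
TF....
TTF...
TTTF.F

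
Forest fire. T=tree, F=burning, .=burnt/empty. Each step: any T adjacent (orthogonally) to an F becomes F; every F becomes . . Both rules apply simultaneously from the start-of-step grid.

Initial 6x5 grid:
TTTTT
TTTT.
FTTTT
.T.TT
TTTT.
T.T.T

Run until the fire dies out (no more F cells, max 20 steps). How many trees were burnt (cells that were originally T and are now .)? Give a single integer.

Answer: 22

Derivation:
Step 1: +2 fires, +1 burnt (F count now 2)
Step 2: +4 fires, +2 burnt (F count now 4)
Step 3: +4 fires, +4 burnt (F count now 4)
Step 4: +6 fires, +4 burnt (F count now 6)
Step 5: +5 fires, +6 burnt (F count now 5)
Step 6: +1 fires, +5 burnt (F count now 1)
Step 7: +0 fires, +1 burnt (F count now 0)
Fire out after step 7
Initially T: 23, now '.': 29
Total burnt (originally-T cells now '.'): 22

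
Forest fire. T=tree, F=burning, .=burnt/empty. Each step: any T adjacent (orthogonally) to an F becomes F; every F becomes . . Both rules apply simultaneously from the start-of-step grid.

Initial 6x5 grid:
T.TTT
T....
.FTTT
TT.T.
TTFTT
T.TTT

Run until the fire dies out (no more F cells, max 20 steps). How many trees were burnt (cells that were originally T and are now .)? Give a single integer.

Step 1: +5 fires, +2 burnt (F count now 5)
Step 2: +6 fires, +5 burnt (F count now 6)
Step 3: +3 fires, +6 burnt (F count now 3)
Step 4: +0 fires, +3 burnt (F count now 0)
Fire out after step 4
Initially T: 19, now '.': 25
Total burnt (originally-T cells now '.'): 14

Answer: 14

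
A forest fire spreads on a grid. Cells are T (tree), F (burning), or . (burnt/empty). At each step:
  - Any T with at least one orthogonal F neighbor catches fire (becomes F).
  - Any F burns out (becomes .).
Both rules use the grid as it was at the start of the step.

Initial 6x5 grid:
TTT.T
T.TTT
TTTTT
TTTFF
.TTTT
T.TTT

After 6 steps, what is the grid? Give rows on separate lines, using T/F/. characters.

Step 1: 5 trees catch fire, 2 burn out
  TTT.T
  T.TTT
  TTTFF
  TTF..
  .TTFF
  T.TTT
Step 2: 7 trees catch fire, 5 burn out
  TTT.T
  T.TFF
  TTF..
  TF...
  .TF..
  T.TFF
Step 3: 6 trees catch fire, 7 burn out
  TTT.F
  T.F..
  TF...
  F....
  .F...
  T.F..
Step 4: 2 trees catch fire, 6 burn out
  TTF..
  T....
  F....
  .....
  .....
  T....
Step 5: 2 trees catch fire, 2 burn out
  TF...
  F....
  .....
  .....
  .....
  T....
Step 6: 1 trees catch fire, 2 burn out
  F....
  .....
  .....
  .....
  .....
  T....

F....
.....
.....
.....
.....
T....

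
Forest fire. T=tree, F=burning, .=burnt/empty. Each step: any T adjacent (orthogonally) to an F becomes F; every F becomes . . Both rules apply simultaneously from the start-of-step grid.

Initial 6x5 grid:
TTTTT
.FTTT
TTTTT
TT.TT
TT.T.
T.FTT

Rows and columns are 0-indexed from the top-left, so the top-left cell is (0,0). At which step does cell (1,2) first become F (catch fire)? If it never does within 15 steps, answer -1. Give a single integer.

Step 1: cell (1,2)='F' (+4 fires, +2 burnt)
  -> target ignites at step 1
Step 2: cell (1,2)='.' (+8 fires, +4 burnt)
Step 3: cell (1,2)='.' (+6 fires, +8 burnt)
Step 4: cell (1,2)='.' (+4 fires, +6 burnt)
Step 5: cell (1,2)='.' (+1 fires, +4 burnt)
Step 6: cell (1,2)='.' (+0 fires, +1 burnt)
  fire out at step 6

1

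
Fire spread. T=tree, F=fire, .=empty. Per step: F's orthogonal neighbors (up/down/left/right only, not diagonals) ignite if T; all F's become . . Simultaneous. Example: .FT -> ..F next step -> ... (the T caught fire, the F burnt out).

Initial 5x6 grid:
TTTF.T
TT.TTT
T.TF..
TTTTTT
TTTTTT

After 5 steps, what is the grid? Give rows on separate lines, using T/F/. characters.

Step 1: 4 trees catch fire, 2 burn out
  TTF..T
  TT.FTT
  T.F...
  TTTFTT
  TTTTTT
Step 2: 5 trees catch fire, 4 burn out
  TF...T
  TT..FT
  T.....
  TTF.FT
  TTTFTT
Step 3: 7 trees catch fire, 5 burn out
  F....T
  TF...F
  T.....
  TF...F
  TTF.FT
Step 4: 5 trees catch fire, 7 burn out
  .....F
  F.....
  T.....
  F.....
  TF...F
Step 5: 2 trees catch fire, 5 burn out
  ......
  ......
  F.....
  ......
  F.....

......
......
F.....
......
F.....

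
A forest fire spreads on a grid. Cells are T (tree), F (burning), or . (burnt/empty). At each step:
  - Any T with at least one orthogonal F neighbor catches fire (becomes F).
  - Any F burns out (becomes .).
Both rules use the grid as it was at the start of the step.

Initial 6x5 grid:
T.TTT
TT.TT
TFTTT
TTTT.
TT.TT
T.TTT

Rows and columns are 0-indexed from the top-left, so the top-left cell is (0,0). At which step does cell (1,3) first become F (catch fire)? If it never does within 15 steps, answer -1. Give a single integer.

Step 1: cell (1,3)='T' (+4 fires, +1 burnt)
Step 2: cell (1,3)='T' (+5 fires, +4 burnt)
Step 3: cell (1,3)='F' (+5 fires, +5 burnt)
  -> target ignites at step 3
Step 4: cell (1,3)='.' (+4 fires, +5 burnt)
Step 5: cell (1,3)='.' (+4 fires, +4 burnt)
Step 6: cell (1,3)='.' (+2 fires, +4 burnt)
Step 7: cell (1,3)='.' (+0 fires, +2 burnt)
  fire out at step 7

3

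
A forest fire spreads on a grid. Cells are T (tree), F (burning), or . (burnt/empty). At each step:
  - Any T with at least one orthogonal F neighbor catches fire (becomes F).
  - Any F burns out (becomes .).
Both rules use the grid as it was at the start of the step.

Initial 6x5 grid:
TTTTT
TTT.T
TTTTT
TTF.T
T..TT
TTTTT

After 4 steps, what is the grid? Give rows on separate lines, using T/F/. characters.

Step 1: 2 trees catch fire, 1 burn out
  TTTTT
  TTT.T
  TTFTT
  TF..T
  T..TT
  TTTTT
Step 2: 4 trees catch fire, 2 burn out
  TTTTT
  TTF.T
  TF.FT
  F...T
  T..TT
  TTTTT
Step 3: 5 trees catch fire, 4 burn out
  TTFTT
  TF..T
  F...F
  ....T
  F..TT
  TTTTT
Step 4: 6 trees catch fire, 5 burn out
  TF.FT
  F...F
  .....
  ....F
  ...TT
  FTTTT

TF.FT
F...F
.....
....F
...TT
FTTTT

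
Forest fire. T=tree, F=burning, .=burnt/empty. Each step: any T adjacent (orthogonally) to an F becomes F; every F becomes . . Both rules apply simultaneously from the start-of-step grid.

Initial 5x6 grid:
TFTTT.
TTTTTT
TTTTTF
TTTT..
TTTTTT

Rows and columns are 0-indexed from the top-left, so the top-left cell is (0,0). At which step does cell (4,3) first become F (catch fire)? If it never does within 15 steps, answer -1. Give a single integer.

Step 1: cell (4,3)='T' (+5 fires, +2 burnt)
Step 2: cell (4,3)='T' (+6 fires, +5 burnt)
Step 3: cell (4,3)='T' (+6 fires, +6 burnt)
Step 4: cell (4,3)='F' (+4 fires, +6 burnt)
  -> target ignites at step 4
Step 5: cell (4,3)='.' (+3 fires, +4 burnt)
Step 6: cell (4,3)='.' (+1 fires, +3 burnt)
Step 7: cell (4,3)='.' (+0 fires, +1 burnt)
  fire out at step 7

4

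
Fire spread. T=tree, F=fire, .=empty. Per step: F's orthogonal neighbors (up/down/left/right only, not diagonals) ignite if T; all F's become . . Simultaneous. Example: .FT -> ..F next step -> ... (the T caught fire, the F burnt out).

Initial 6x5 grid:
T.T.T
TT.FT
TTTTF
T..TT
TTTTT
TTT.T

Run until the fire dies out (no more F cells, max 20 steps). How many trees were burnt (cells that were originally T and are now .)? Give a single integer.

Step 1: +3 fires, +2 burnt (F count now 3)
Step 2: +4 fires, +3 burnt (F count now 4)
Step 3: +3 fires, +4 burnt (F count now 3)
Step 4: +3 fires, +3 burnt (F count now 3)
Step 5: +4 fires, +3 burnt (F count now 4)
Step 6: +3 fires, +4 burnt (F count now 3)
Step 7: +1 fires, +3 burnt (F count now 1)
Step 8: +0 fires, +1 burnt (F count now 0)
Fire out after step 8
Initially T: 22, now '.': 29
Total burnt (originally-T cells now '.'): 21

Answer: 21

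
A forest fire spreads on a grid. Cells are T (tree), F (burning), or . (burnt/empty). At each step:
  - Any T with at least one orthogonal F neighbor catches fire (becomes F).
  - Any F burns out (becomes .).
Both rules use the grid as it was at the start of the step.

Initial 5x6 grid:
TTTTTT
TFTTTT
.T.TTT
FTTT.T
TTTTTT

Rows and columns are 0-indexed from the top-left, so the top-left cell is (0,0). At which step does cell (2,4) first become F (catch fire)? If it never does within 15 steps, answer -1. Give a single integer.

Step 1: cell (2,4)='T' (+6 fires, +2 burnt)
Step 2: cell (2,4)='T' (+5 fires, +6 burnt)
Step 3: cell (2,4)='T' (+5 fires, +5 burnt)
Step 4: cell (2,4)='F' (+4 fires, +5 burnt)
  -> target ignites at step 4
Step 5: cell (2,4)='.' (+3 fires, +4 burnt)
Step 6: cell (2,4)='.' (+2 fires, +3 burnt)
Step 7: cell (2,4)='.' (+0 fires, +2 burnt)
  fire out at step 7

4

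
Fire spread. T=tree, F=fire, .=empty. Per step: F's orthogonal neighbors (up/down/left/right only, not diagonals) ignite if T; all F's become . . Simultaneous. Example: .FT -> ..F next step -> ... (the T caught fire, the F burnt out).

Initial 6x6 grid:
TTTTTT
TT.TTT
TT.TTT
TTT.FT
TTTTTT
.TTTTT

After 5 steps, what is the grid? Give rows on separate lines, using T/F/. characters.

Step 1: 3 trees catch fire, 1 burn out
  TTTTTT
  TT.TTT
  TT.TFT
  TTT..F
  TTTTFT
  .TTTTT
Step 2: 6 trees catch fire, 3 burn out
  TTTTTT
  TT.TFT
  TT.F.F
  TTT...
  TTTF.F
  .TTTFT
Step 3: 6 trees catch fire, 6 burn out
  TTTTFT
  TT.F.F
  TT....
  TTT...
  TTF...
  .TTF.F
Step 4: 5 trees catch fire, 6 burn out
  TTTF.F
  TT....
  TT....
  TTF...
  TF....
  .TF...
Step 5: 4 trees catch fire, 5 burn out
  TTF...
  TT....
  TT....
  TF....
  F.....
  .F....

TTF...
TT....
TT....
TF....
F.....
.F....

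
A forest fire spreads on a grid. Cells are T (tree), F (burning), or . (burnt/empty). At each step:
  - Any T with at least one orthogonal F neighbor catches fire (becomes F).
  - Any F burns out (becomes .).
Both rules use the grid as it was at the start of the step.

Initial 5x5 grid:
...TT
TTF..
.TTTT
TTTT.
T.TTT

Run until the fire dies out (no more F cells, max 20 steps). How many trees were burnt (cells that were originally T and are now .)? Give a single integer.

Step 1: +2 fires, +1 burnt (F count now 2)
Step 2: +4 fires, +2 burnt (F count now 4)
Step 3: +4 fires, +4 burnt (F count now 4)
Step 4: +2 fires, +4 burnt (F count now 2)
Step 5: +2 fires, +2 burnt (F count now 2)
Step 6: +0 fires, +2 burnt (F count now 0)
Fire out after step 6
Initially T: 16, now '.': 23
Total burnt (originally-T cells now '.'): 14

Answer: 14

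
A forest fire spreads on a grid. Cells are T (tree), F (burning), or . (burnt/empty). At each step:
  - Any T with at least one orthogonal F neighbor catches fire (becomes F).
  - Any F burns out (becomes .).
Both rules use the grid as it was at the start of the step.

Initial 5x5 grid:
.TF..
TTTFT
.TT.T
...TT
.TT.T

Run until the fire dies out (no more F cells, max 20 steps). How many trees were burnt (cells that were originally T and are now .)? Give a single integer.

Answer: 11

Derivation:
Step 1: +3 fires, +2 burnt (F count now 3)
Step 2: +3 fires, +3 burnt (F count now 3)
Step 3: +3 fires, +3 burnt (F count now 3)
Step 4: +2 fires, +3 burnt (F count now 2)
Step 5: +0 fires, +2 burnt (F count now 0)
Fire out after step 5
Initially T: 13, now '.': 23
Total burnt (originally-T cells now '.'): 11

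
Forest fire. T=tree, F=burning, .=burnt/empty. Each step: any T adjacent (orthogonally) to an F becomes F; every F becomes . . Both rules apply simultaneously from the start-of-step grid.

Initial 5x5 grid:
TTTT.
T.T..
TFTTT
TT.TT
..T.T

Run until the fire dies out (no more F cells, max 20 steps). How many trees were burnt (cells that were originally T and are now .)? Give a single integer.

Step 1: +3 fires, +1 burnt (F count now 3)
Step 2: +4 fires, +3 burnt (F count now 4)
Step 3: +4 fires, +4 burnt (F count now 4)
Step 4: +3 fires, +4 burnt (F count now 3)
Step 5: +1 fires, +3 burnt (F count now 1)
Step 6: +0 fires, +1 burnt (F count now 0)
Fire out after step 6
Initially T: 16, now '.': 24
Total burnt (originally-T cells now '.'): 15

Answer: 15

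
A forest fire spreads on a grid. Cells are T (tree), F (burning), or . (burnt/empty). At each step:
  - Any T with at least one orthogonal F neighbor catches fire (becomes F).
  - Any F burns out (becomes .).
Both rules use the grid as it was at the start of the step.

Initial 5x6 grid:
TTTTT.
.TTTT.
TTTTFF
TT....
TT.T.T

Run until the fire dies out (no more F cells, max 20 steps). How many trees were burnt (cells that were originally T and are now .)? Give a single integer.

Answer: 17

Derivation:
Step 1: +2 fires, +2 burnt (F count now 2)
Step 2: +3 fires, +2 burnt (F count now 3)
Step 3: +3 fires, +3 burnt (F count now 3)
Step 4: +4 fires, +3 burnt (F count now 4)
Step 5: +3 fires, +4 burnt (F count now 3)
Step 6: +2 fires, +3 burnt (F count now 2)
Step 7: +0 fires, +2 burnt (F count now 0)
Fire out after step 7
Initially T: 19, now '.': 28
Total burnt (originally-T cells now '.'): 17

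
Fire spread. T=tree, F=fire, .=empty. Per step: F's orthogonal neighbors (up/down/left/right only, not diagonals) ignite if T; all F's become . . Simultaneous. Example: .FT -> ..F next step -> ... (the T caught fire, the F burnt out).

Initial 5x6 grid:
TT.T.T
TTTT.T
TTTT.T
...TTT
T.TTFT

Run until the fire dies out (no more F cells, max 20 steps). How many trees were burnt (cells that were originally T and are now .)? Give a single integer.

Answer: 20

Derivation:
Step 1: +3 fires, +1 burnt (F count now 3)
Step 2: +3 fires, +3 burnt (F count now 3)
Step 3: +2 fires, +3 burnt (F count now 2)
Step 4: +3 fires, +2 burnt (F count now 3)
Step 5: +4 fires, +3 burnt (F count now 4)
Step 6: +2 fires, +4 burnt (F count now 2)
Step 7: +2 fires, +2 burnt (F count now 2)
Step 8: +1 fires, +2 burnt (F count now 1)
Step 9: +0 fires, +1 burnt (F count now 0)
Fire out after step 9
Initially T: 21, now '.': 29
Total burnt (originally-T cells now '.'): 20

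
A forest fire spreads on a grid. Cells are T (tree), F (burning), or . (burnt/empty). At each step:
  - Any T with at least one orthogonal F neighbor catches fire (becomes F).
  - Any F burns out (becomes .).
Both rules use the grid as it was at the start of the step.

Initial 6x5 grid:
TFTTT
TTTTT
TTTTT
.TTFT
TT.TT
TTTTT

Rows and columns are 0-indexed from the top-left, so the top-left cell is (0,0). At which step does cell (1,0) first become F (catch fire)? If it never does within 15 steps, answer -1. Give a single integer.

Step 1: cell (1,0)='T' (+7 fires, +2 burnt)
Step 2: cell (1,0)='F' (+10 fires, +7 burnt)
  -> target ignites at step 2
Step 3: cell (1,0)='.' (+6 fires, +10 burnt)
Step 4: cell (1,0)='.' (+2 fires, +6 burnt)
Step 5: cell (1,0)='.' (+1 fires, +2 burnt)
Step 6: cell (1,0)='.' (+0 fires, +1 burnt)
  fire out at step 6

2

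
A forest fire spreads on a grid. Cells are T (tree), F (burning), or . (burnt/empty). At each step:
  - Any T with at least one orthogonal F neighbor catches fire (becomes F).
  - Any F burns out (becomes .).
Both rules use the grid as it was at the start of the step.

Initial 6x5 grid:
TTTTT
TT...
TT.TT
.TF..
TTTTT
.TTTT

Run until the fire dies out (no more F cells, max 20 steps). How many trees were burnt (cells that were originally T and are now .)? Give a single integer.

Answer: 19

Derivation:
Step 1: +2 fires, +1 burnt (F count now 2)
Step 2: +4 fires, +2 burnt (F count now 4)
Step 3: +6 fires, +4 burnt (F count now 6)
Step 4: +3 fires, +6 burnt (F count now 3)
Step 5: +2 fires, +3 burnt (F count now 2)
Step 6: +1 fires, +2 burnt (F count now 1)
Step 7: +1 fires, +1 burnt (F count now 1)
Step 8: +0 fires, +1 burnt (F count now 0)
Fire out after step 8
Initially T: 21, now '.': 28
Total burnt (originally-T cells now '.'): 19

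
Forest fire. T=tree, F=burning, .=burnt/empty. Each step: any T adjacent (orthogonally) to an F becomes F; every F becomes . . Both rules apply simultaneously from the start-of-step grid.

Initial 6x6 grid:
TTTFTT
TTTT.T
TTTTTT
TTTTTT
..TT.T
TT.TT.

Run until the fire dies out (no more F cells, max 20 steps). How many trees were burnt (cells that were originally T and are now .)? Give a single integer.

Answer: 27

Derivation:
Step 1: +3 fires, +1 burnt (F count now 3)
Step 2: +4 fires, +3 burnt (F count now 4)
Step 3: +6 fires, +4 burnt (F count now 6)
Step 4: +6 fires, +6 burnt (F count now 6)
Step 5: +5 fires, +6 burnt (F count now 5)
Step 6: +3 fires, +5 burnt (F count now 3)
Step 7: +0 fires, +3 burnt (F count now 0)
Fire out after step 7
Initially T: 29, now '.': 34
Total burnt (originally-T cells now '.'): 27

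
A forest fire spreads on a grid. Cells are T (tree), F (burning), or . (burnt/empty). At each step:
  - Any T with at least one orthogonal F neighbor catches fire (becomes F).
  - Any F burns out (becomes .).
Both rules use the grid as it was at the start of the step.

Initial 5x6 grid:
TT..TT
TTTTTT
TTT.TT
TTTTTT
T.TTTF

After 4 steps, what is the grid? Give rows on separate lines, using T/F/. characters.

Step 1: 2 trees catch fire, 1 burn out
  TT..TT
  TTTTTT
  TTT.TT
  TTTTTF
  T.TTF.
Step 2: 3 trees catch fire, 2 burn out
  TT..TT
  TTTTTT
  TTT.TF
  TTTTF.
  T.TF..
Step 3: 4 trees catch fire, 3 burn out
  TT..TT
  TTTTTF
  TTT.F.
  TTTF..
  T.F...
Step 4: 3 trees catch fire, 4 burn out
  TT..TF
  TTTTF.
  TTT...
  TTF...
  T.....

TT..TF
TTTTF.
TTT...
TTF...
T.....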